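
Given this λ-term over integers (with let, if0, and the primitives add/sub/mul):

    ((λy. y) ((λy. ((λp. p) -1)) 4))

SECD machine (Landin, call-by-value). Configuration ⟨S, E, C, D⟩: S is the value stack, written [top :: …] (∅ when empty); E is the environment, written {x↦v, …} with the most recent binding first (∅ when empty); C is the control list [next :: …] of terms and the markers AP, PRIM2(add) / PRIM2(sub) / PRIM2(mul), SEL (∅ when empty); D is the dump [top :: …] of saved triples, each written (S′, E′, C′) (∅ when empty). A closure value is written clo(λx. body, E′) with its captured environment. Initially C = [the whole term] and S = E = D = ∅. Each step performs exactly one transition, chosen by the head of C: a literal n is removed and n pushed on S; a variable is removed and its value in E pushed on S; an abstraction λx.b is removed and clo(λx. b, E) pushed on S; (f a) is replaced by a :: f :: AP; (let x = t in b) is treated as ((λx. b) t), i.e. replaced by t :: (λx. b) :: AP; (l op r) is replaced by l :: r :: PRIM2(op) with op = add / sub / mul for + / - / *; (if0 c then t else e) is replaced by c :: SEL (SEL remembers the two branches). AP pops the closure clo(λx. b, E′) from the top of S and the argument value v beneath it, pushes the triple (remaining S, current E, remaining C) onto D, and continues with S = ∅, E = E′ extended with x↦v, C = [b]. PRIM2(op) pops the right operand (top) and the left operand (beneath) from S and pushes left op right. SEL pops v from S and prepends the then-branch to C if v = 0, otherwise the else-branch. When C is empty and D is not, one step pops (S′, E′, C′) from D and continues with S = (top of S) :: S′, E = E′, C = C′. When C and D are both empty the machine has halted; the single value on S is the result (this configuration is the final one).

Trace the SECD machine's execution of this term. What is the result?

step 0: <S=∅, E=∅, C=[((λy. y) ((λy. ((λp. p) -1)) 4))], D=∅>
step 1: <S=∅, E=∅, C=[((λy. ((λp. p) -1)) 4) :: (λy. y) :: AP], D=∅>
step 2: <S=∅, E=∅, C=[4 :: (λy. ((λp. p) -1)) :: AP :: (λy. y) :: AP], D=∅>
step 3: <S=[4], E=∅, C=[(λy. ((λp. p) -1)) :: AP :: (λy. y) :: AP], D=∅>
step 4: <S=[clo(λy. ((λp. p) -1), ∅) :: 4], E=∅, C=[AP :: (λy. y) :: AP], D=∅>
step 5: <S=∅, E={y↦4}, C=[((λp. p) -1)], D=[(∅, ∅, [(λy. y) :: AP])]>
step 6: <S=∅, E={y↦4}, C=[-1 :: (λp. p) :: AP], D=[(∅, ∅, [(λy. y) :: AP])]>
step 7: <S=[-1], E={y↦4}, C=[(λp. p) :: AP], D=[(∅, ∅, [(λy. y) :: AP])]>
step 8: <S=[clo(λp. p, {y↦4}) :: -1], E={y↦4}, C=[AP], D=[(∅, ∅, [(λy. y) :: AP])]>
step 9: <S=∅, E={p↦-1, y↦4}, C=[p], D=[(∅, {y↦4}, ∅) :: (∅, ∅, [(λy. y) :: AP])]>
step 10: <S=[-1], E={p↦-1, y↦4}, C=∅, D=[(∅, {y↦4}, ∅) :: (∅, ∅, [(λy. y) :: AP])]>
step 11: <S=[-1], E={y↦4}, C=∅, D=[(∅, ∅, [(λy. y) :: AP])]>
step 12: <S=[-1], E=∅, C=[(λy. y) :: AP], D=∅>
step 13: <S=[clo(λy. y, ∅) :: -1], E=∅, C=[AP], D=∅>
step 14: <S=∅, E={y↦-1}, C=[y], D=[(∅, ∅, ∅)]>
step 15: <S=[-1], E={y↦-1}, C=∅, D=[(∅, ∅, ∅)]>
step 16: <S=[-1], E=∅, C=∅, D=∅>
→ final value -1

Answer: -1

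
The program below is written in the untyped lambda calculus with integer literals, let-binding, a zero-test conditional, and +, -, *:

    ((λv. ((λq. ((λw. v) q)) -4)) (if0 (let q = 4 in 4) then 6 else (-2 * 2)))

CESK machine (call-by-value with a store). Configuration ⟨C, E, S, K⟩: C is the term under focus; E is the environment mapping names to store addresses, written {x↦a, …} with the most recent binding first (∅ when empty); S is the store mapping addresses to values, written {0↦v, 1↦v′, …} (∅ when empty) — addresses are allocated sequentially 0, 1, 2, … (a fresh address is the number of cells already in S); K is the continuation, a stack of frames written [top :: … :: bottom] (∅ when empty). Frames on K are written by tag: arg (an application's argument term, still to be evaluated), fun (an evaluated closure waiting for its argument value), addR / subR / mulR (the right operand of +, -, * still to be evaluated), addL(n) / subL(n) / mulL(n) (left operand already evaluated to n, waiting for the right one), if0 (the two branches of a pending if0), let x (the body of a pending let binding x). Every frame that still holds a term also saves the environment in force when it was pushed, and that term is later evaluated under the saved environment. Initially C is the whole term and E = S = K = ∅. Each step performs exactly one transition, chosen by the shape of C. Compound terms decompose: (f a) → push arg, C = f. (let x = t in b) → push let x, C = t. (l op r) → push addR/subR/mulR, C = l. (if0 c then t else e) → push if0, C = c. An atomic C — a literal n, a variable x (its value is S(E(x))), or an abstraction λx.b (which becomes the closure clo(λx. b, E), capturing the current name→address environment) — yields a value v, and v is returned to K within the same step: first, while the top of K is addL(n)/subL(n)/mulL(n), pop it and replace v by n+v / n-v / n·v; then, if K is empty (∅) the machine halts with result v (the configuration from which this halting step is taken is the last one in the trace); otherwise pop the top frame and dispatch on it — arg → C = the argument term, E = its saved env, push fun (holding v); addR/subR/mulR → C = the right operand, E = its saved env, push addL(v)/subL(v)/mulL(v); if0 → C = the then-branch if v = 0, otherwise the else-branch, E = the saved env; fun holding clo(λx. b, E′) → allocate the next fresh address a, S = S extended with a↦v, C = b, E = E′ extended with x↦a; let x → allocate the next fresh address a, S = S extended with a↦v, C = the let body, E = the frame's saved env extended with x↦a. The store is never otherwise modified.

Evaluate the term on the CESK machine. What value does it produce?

Answer: -4

Derivation:
step 0: [C=((λv. ((λq. ((λw. v) q)) -4)) (if0 (let q = 4 in 4) then 6 else (-2 * 2))) | E=∅ | S=∅ | K=∅]
step 1: [C=(λv. ((λq. ((λw. v) q)) -4)) | E=∅ | S=∅ | K=[arg]]
step 2: [C=(if0 (let q = 4 in 4) then 6 else (-2 * 2)) | E=∅ | S=∅ | K=[fun]]
step 3: [C=(let q = 4 in 4) | E=∅ | S=∅ | K=[if0 :: fun]]
step 4: [C=4 | E=∅ | S=∅ | K=[let q :: if0 :: fun]]
step 5: [C=4 | E={q↦0} | S={0↦4} | K=[if0 :: fun]]
step 6: [C=(-2 * 2) | E=∅ | S={0↦4} | K=[fun]]
step 7: [C=-2 | E=∅ | S={0↦4} | K=[mulR :: fun]]
step 8: [C=2 | E=∅ | S={0↦4} | K=[mulL(-2) :: fun]]
step 9: [C=((λq. ((λw. v) q)) -4) | E={v↦1} | S={0↦4, 1↦-4} | K=∅]
step 10: [C=(λq. ((λw. v) q)) | E={v↦1} | S={0↦4, 1↦-4} | K=[arg]]
step 11: [C=-4 | E={v↦1} | S={0↦4, 1↦-4} | K=[fun]]
step 12: [C=((λw. v) q) | E={q↦2, v↦1} | S={0↦4, 1↦-4, 2↦-4} | K=∅]
step 13: [C=(λw. v) | E={q↦2, v↦1} | S={0↦4, 1↦-4, 2↦-4} | K=[arg]]
step 14: [C=q | E={q↦2, v↦1} | S={0↦4, 1↦-4, 2↦-4} | K=[fun]]
step 15: [C=v | E={w↦3, q↦2, v↦1} | S={0↦4, 1↦-4, 2↦-4, 3↦-4} | K=∅]
→ final value -4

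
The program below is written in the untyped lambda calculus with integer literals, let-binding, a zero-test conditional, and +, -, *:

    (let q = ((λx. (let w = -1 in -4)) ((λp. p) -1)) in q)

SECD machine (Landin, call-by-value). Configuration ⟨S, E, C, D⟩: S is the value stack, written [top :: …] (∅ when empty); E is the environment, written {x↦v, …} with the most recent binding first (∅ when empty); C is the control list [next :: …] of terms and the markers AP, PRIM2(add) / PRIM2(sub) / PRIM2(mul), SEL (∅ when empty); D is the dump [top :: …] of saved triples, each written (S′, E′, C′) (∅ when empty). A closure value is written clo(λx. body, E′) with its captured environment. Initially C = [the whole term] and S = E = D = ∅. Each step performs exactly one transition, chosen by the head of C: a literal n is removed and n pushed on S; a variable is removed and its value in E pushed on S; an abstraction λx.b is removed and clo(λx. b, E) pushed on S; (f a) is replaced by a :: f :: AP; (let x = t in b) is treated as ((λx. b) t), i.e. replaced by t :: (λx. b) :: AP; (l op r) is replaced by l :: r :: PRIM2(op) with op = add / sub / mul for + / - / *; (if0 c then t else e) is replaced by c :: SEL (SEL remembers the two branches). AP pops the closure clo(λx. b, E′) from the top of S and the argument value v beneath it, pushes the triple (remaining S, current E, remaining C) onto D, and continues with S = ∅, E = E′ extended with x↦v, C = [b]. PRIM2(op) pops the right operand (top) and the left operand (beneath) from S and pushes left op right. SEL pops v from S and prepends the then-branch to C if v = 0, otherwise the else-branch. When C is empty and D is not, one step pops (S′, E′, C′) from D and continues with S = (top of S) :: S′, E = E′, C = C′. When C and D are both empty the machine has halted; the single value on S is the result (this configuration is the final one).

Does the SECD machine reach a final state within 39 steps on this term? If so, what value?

Answer: -4

Machine steps:
0. [S=∅ | E=∅ | C=[(let q = ((λx. (let w = -1 in -4)) ((λp. p) -1)) in q)] | D=∅]
1. [S=∅ | E=∅ | C=[((λx. (let w = -1 in -4)) ((λp. p) -1)) :: (λq. q) :: AP] | D=∅]
2. [S=∅ | E=∅ | C=[((λp. p) -1) :: (λx. (let w = -1 in -4)) :: AP :: (λq. q) :: AP] | D=∅]
3. [S=∅ | E=∅ | C=[-1 :: (λp. p) :: AP :: (λx. (let w = -1 in -4)) :: AP :: (λq. q) :: AP] | D=∅]
4. [S=[-1] | E=∅ | C=[(λp. p) :: AP :: (λx. (let w = -1 in -4)) :: AP :: (λq. q) :: AP] | D=∅]
5. [S=[clo(λp. p, ∅) :: -1] | E=∅ | C=[AP :: (λx. (let w = -1 in -4)) :: AP :: (λq. q) :: AP] | D=∅]
6. [S=∅ | E={p↦-1} | C=[p] | D=[(∅, ∅, [(λx. (let w = -1 in -4)) :: AP :: (λq. q) :: AP])]]
7. [S=[-1] | E={p↦-1} | C=∅ | D=[(∅, ∅, [(λx. (let w = -1 in -4)) :: AP :: (λq. q) :: AP])]]
8. [S=[-1] | E=∅ | C=[(λx. (let w = -1 in -4)) :: AP :: (λq. q) :: AP] | D=∅]
9. [S=[clo(λx. (let w = -1 in -4), ∅) :: -1] | E=∅ | C=[AP :: (λq. q) :: AP] | D=∅]
10. [S=∅ | E={x↦-1} | C=[(let w = -1 in -4)] | D=[(∅, ∅, [(λq. q) :: AP])]]
11. [S=∅ | E={x↦-1} | C=[-1 :: (λw. -4) :: AP] | D=[(∅, ∅, [(λq. q) :: AP])]]
12. [S=[-1] | E={x↦-1} | C=[(λw. -4) :: AP] | D=[(∅, ∅, [(λq. q) :: AP])]]
13. [S=[clo(λw. -4, {x↦-1}) :: -1] | E={x↦-1} | C=[AP] | D=[(∅, ∅, [(λq. q) :: AP])]]
14. [S=∅ | E={w↦-1, x↦-1} | C=[-4] | D=[(∅, {x↦-1}, ∅) :: (∅, ∅, [(λq. q) :: AP])]]
15. [S=[-4] | E={w↦-1, x↦-1} | C=∅ | D=[(∅, {x↦-1}, ∅) :: (∅, ∅, [(λq. q) :: AP])]]
16. [S=[-4] | E={x↦-1} | C=∅ | D=[(∅, ∅, [(λq. q) :: AP])]]
17. [S=[-4] | E=∅ | C=[(λq. q) :: AP] | D=∅]
18. [S=[clo(λq. q, ∅) :: -4] | E=∅ | C=[AP] | D=∅]
19. [S=∅ | E={q↦-4} | C=[q] | D=[(∅, ∅, ∅)]]
20. [S=[-4] | E={q↦-4} | C=∅ | D=[(∅, ∅, ∅)]]
21. [S=[-4] | E=∅ | C=∅ | D=∅]
→ final value -4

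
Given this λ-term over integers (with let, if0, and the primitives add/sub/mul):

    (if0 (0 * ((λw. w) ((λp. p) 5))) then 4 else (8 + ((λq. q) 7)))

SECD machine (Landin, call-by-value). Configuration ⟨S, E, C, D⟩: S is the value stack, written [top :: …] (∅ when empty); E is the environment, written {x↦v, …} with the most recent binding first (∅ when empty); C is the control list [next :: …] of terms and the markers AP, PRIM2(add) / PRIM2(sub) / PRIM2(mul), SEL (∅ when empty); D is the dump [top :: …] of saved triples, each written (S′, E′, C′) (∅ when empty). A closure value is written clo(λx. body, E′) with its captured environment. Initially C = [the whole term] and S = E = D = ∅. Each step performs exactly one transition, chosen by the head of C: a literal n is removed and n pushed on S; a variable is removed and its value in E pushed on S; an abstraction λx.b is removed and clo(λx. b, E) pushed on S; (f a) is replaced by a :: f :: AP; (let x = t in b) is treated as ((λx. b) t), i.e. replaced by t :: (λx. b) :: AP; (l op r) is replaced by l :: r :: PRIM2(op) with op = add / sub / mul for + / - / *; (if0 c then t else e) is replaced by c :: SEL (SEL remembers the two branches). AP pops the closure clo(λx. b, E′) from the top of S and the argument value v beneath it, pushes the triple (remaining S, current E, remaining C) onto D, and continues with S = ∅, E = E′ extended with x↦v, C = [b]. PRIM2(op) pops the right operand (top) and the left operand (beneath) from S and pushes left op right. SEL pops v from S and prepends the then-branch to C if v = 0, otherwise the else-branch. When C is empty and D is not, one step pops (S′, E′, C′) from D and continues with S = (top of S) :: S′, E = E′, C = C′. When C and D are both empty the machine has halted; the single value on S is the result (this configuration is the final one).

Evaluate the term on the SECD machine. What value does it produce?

Answer: 4

Derivation:
t=0: [S=∅ | E=∅ | C=[(if0 (0 * ((λw. w) ((λp. p) 5))) then 4 else (8 + ((λq. q) 7)))] | D=∅]
t=1: [S=∅ | E=∅ | C=[(0 * ((λw. w) ((λp. p) 5))) :: SEL] | D=∅]
t=2: [S=∅ | E=∅ | C=[0 :: ((λw. w) ((λp. p) 5)) :: PRIM2(mul) :: SEL] | D=∅]
t=3: [S=[0] | E=∅ | C=[((λw. w) ((λp. p) 5)) :: PRIM2(mul) :: SEL] | D=∅]
t=4: [S=[0] | E=∅ | C=[((λp. p) 5) :: (λw. w) :: AP :: PRIM2(mul) :: SEL] | D=∅]
t=5: [S=[0] | E=∅ | C=[5 :: (λp. p) :: AP :: (λw. w) :: AP :: PRIM2(mul) :: SEL] | D=∅]
t=6: [S=[5 :: 0] | E=∅ | C=[(λp. p) :: AP :: (λw. w) :: AP :: PRIM2(mul) :: SEL] | D=∅]
t=7: [S=[clo(λp. p, ∅) :: 5 :: 0] | E=∅ | C=[AP :: (λw. w) :: AP :: PRIM2(mul) :: SEL] | D=∅]
t=8: [S=∅ | E={p↦5} | C=[p] | D=[([0], ∅, [(λw. w) :: AP :: PRIM2(mul) :: SEL])]]
t=9: [S=[5] | E={p↦5} | C=∅ | D=[([0], ∅, [(λw. w) :: AP :: PRIM2(mul) :: SEL])]]
t=10: [S=[5 :: 0] | E=∅ | C=[(λw. w) :: AP :: PRIM2(mul) :: SEL] | D=∅]
t=11: [S=[clo(λw. w, ∅) :: 5 :: 0] | E=∅ | C=[AP :: PRIM2(mul) :: SEL] | D=∅]
t=12: [S=∅ | E={w↦5} | C=[w] | D=[([0], ∅, [PRIM2(mul) :: SEL])]]
t=13: [S=[5] | E={w↦5} | C=∅ | D=[([0], ∅, [PRIM2(mul) :: SEL])]]
t=14: [S=[5 :: 0] | E=∅ | C=[PRIM2(mul) :: SEL] | D=∅]
t=15: [S=[0] | E=∅ | C=[SEL] | D=∅]
t=16: [S=∅ | E=∅ | C=[4] | D=∅]
t=17: [S=[4] | E=∅ | C=∅ | D=∅]
→ final value 4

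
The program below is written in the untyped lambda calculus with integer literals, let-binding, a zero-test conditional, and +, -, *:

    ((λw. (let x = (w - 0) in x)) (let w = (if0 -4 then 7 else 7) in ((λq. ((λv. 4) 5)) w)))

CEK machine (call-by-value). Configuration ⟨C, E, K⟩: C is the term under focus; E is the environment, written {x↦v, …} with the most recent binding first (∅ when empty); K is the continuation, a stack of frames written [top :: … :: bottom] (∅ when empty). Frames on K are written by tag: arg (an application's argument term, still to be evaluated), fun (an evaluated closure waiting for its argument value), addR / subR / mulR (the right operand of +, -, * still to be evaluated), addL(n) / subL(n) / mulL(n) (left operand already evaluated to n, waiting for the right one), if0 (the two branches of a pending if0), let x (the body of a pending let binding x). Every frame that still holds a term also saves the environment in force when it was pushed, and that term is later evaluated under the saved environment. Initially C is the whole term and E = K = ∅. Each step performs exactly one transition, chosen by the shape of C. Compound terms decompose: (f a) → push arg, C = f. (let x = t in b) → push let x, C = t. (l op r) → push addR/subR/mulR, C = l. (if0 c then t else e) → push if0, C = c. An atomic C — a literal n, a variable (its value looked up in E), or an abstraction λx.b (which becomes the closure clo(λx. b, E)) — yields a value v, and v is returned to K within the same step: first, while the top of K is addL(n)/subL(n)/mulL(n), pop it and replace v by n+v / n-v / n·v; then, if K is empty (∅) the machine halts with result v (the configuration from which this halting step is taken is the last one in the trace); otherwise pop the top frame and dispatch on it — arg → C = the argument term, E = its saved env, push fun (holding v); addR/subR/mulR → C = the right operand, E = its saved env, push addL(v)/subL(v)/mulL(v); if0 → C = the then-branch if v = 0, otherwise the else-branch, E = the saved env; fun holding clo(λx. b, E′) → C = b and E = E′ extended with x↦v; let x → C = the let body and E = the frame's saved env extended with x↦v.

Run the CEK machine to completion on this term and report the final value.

Answer: 4

Execution trace:
0. <C=((λw. (let x = (w - 0) in x)) (let w = (if0 -4 then 7 else 7) in ((λq. ((λv. 4) 5)) w))), E=∅, K=∅>
1. <C=(λw. (let x = (w - 0) in x)), E=∅, K=[arg]>
2. <C=(let w = (if0 -4 then 7 else 7) in ((λq. ((λv. 4) 5)) w)), E=∅, K=[fun]>
3. <C=(if0 -4 then 7 else 7), E=∅, K=[let w :: fun]>
4. <C=-4, E=∅, K=[if0 :: let w :: fun]>
5. <C=7, E=∅, K=[let w :: fun]>
6. <C=((λq. ((λv. 4) 5)) w), E={w↦7}, K=[fun]>
7. <C=(λq. ((λv. 4) 5)), E={w↦7}, K=[arg :: fun]>
8. <C=w, E={w↦7}, K=[fun :: fun]>
9. <C=((λv. 4) 5), E={q↦7, w↦7}, K=[fun]>
10. <C=(λv. 4), E={q↦7, w↦7}, K=[arg :: fun]>
11. <C=5, E={q↦7, w↦7}, K=[fun :: fun]>
12. <C=4, E={v↦5, q↦7, w↦7}, K=[fun]>
13. <C=(let x = (w - 0) in x), E={w↦4}, K=∅>
14. <C=(w - 0), E={w↦4}, K=[let x]>
15. <C=w, E={w↦4}, K=[subR :: let x]>
16. <C=0, E={w↦4}, K=[subL(4) :: let x]>
17. <C=x, E={x↦4, w↦4}, K=∅>
→ final value 4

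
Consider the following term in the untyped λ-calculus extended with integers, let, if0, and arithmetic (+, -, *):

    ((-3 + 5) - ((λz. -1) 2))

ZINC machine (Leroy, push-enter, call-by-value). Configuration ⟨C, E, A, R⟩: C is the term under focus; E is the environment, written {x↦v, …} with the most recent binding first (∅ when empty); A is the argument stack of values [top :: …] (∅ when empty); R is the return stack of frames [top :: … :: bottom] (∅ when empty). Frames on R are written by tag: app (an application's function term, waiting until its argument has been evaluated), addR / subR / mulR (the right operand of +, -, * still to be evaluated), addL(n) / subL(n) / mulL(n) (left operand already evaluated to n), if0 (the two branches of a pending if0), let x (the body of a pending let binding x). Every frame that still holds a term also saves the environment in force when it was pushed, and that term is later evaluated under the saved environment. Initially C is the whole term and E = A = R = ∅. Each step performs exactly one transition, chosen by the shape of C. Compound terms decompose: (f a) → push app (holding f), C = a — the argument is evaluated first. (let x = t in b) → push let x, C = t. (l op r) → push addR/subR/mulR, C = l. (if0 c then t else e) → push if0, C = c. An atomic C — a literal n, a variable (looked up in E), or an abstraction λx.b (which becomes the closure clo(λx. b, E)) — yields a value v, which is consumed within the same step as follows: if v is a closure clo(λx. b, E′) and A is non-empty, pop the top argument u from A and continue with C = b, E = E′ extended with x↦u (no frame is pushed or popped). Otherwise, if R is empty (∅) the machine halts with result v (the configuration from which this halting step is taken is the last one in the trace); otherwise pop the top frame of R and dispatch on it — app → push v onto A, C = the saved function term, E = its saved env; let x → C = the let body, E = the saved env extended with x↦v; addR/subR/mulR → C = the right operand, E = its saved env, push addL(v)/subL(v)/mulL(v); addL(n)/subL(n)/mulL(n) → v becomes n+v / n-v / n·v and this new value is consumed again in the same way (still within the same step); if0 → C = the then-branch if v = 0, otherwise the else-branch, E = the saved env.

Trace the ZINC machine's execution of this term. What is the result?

0. ⟨C=((-3 + 5) - ((λz. -1) 2)); E=∅; A=∅; R=∅⟩
1. ⟨C=(-3 + 5); E=∅; A=∅; R=[subR]⟩
2. ⟨C=-3; E=∅; A=∅; R=[addR :: subR]⟩
3. ⟨C=5; E=∅; A=∅; R=[addL(-3) :: subR]⟩
4. ⟨C=((λz. -1) 2); E=∅; A=∅; R=[subL(2)]⟩
5. ⟨C=2; E=∅; A=∅; R=[app :: subL(2)]⟩
6. ⟨C=(λz. -1); E=∅; A=[2]; R=[subL(2)]⟩
7. ⟨C=-1; E={z↦2}; A=∅; R=[subL(2)]⟩
→ final value 3

Answer: 3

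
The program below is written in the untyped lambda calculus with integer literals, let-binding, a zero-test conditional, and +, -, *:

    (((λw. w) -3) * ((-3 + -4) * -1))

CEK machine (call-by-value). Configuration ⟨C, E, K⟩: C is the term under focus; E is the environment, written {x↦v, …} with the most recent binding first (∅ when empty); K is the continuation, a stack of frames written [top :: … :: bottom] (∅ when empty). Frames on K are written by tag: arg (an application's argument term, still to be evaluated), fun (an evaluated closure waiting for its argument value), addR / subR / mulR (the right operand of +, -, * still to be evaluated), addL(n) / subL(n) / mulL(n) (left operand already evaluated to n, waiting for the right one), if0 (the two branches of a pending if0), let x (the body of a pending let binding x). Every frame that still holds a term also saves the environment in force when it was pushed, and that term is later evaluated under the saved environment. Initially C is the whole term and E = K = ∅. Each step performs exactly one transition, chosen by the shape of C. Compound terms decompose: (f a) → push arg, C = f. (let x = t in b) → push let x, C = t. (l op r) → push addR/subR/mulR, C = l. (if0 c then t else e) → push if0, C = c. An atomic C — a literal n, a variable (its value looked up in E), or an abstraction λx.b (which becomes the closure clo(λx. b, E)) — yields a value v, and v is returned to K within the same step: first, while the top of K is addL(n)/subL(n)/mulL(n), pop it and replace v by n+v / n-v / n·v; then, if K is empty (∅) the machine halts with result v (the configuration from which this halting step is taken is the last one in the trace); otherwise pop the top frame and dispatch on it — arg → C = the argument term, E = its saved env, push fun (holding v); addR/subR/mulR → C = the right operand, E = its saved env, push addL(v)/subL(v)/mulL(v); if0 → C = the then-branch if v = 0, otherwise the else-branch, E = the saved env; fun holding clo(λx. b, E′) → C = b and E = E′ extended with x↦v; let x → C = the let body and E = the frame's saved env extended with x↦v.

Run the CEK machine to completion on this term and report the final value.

[0] [C=(((λw. w) -3) * ((-3 + -4) * -1)) | E=∅ | K=∅]
[1] [C=((λw. w) -3) | E=∅ | K=[mulR]]
[2] [C=(λw. w) | E=∅ | K=[arg :: mulR]]
[3] [C=-3 | E=∅ | K=[fun :: mulR]]
[4] [C=w | E={w↦-3} | K=[mulR]]
[5] [C=((-3 + -4) * -1) | E=∅ | K=[mulL(-3)]]
[6] [C=(-3 + -4) | E=∅ | K=[mulR :: mulL(-3)]]
[7] [C=-3 | E=∅ | K=[addR :: mulR :: mulL(-3)]]
[8] [C=-4 | E=∅ | K=[addL(-3) :: mulR :: mulL(-3)]]
[9] [C=-1 | E=∅ | K=[mulL(-7) :: mulL(-3)]]
→ final value -21

Answer: -21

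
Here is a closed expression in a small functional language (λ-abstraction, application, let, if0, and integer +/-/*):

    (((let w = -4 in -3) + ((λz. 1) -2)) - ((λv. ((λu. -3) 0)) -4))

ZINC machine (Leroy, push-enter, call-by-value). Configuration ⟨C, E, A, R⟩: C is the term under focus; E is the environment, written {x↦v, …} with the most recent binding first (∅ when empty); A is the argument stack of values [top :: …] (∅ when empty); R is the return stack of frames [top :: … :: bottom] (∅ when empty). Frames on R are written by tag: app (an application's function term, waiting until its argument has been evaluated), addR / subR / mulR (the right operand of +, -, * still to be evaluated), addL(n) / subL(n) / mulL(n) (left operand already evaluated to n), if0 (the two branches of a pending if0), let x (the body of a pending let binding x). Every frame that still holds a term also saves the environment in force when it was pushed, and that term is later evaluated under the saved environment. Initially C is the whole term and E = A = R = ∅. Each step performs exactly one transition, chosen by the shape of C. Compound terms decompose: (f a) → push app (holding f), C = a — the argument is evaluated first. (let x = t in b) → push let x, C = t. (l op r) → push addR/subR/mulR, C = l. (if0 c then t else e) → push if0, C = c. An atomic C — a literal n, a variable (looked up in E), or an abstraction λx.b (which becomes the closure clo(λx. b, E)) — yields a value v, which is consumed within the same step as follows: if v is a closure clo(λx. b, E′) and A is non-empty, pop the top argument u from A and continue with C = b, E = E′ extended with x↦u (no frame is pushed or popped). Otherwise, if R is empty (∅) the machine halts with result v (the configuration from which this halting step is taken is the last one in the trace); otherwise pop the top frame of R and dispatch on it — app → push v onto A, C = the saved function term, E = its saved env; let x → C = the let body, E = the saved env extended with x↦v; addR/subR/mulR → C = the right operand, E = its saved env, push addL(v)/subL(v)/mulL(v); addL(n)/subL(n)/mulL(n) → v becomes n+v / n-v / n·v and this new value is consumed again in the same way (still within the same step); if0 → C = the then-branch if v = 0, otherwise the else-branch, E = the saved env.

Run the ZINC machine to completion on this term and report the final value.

Answer: 1

Execution trace:
step 0: ⟨C=(((let w = -4 in -3) + ((λz. 1) -2)) - ((λv. ((λu. -3) 0)) -4)); E=∅; A=∅; R=∅⟩
step 1: ⟨C=((let w = -4 in -3) + ((λz. 1) -2)); E=∅; A=∅; R=[subR]⟩
step 2: ⟨C=(let w = -4 in -3); E=∅; A=∅; R=[addR :: subR]⟩
step 3: ⟨C=-4; E=∅; A=∅; R=[let w :: addR :: subR]⟩
step 4: ⟨C=-3; E={w↦-4}; A=∅; R=[addR :: subR]⟩
step 5: ⟨C=((λz. 1) -2); E=∅; A=∅; R=[addL(-3) :: subR]⟩
step 6: ⟨C=-2; E=∅; A=∅; R=[app :: addL(-3) :: subR]⟩
step 7: ⟨C=(λz. 1); E=∅; A=[-2]; R=[addL(-3) :: subR]⟩
step 8: ⟨C=1; E={z↦-2}; A=∅; R=[addL(-3) :: subR]⟩
step 9: ⟨C=((λv. ((λu. -3) 0)) -4); E=∅; A=∅; R=[subL(-2)]⟩
step 10: ⟨C=-4; E=∅; A=∅; R=[app :: subL(-2)]⟩
step 11: ⟨C=(λv. ((λu. -3) 0)); E=∅; A=[-4]; R=[subL(-2)]⟩
step 12: ⟨C=((λu. -3) 0); E={v↦-4}; A=∅; R=[subL(-2)]⟩
step 13: ⟨C=0; E={v↦-4}; A=∅; R=[app :: subL(-2)]⟩
step 14: ⟨C=(λu. -3); E={v↦-4}; A=[0]; R=[subL(-2)]⟩
step 15: ⟨C=-3; E={u↦0, v↦-4}; A=∅; R=[subL(-2)]⟩
→ final value 1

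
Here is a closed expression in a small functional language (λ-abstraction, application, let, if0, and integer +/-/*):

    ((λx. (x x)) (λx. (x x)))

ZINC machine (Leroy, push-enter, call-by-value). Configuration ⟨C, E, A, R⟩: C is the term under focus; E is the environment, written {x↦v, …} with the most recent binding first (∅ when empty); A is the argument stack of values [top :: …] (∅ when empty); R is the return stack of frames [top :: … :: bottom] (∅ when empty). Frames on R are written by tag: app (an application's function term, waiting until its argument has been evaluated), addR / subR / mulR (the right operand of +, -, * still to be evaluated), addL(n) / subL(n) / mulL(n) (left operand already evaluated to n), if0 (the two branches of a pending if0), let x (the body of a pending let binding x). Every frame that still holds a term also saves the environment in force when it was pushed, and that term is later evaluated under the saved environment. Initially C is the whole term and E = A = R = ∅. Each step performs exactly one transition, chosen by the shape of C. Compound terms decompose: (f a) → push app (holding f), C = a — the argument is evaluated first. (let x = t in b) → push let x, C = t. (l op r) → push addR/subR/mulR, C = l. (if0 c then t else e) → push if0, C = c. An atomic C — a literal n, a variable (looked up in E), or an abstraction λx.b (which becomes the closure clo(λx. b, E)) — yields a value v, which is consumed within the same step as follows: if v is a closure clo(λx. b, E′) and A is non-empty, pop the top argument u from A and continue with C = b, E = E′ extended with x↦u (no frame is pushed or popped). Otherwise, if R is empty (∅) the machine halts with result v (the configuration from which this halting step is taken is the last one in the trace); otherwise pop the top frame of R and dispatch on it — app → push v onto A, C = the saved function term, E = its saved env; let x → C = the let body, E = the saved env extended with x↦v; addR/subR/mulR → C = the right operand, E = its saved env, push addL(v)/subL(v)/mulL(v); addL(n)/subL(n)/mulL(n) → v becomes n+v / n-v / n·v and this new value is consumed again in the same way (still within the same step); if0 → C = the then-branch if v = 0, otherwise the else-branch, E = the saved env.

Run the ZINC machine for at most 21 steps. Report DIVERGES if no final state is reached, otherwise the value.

Answer: DIVERGES (no final state within 21 steps)

Derivation:
t=0: [C=((λx. (x x)) (λx. (x x))) | E=∅ | A=∅ | R=∅]
t=1: [C=(λx. (x x)) | E=∅ | A=∅ | R=[app]]
t=2: [C=(λx. (x x)) | E=∅ | A=[clo(λx. (x x), ∅)] | R=∅]
t=3: [C=(x x) | E={x↦clo(λx. (x x), ∅)} | A=∅ | R=∅]
t=4: [C=x | E={x↦clo(λx. (x x), ∅)} | A=∅ | R=[app]]
t=5: [C=x | E={x↦clo(λx. (x x), ∅)} | A=[clo(λx. (x x), ∅)] | R=∅]
… configuration repeats with period 3 (steps 3–5 recur indefinitely) …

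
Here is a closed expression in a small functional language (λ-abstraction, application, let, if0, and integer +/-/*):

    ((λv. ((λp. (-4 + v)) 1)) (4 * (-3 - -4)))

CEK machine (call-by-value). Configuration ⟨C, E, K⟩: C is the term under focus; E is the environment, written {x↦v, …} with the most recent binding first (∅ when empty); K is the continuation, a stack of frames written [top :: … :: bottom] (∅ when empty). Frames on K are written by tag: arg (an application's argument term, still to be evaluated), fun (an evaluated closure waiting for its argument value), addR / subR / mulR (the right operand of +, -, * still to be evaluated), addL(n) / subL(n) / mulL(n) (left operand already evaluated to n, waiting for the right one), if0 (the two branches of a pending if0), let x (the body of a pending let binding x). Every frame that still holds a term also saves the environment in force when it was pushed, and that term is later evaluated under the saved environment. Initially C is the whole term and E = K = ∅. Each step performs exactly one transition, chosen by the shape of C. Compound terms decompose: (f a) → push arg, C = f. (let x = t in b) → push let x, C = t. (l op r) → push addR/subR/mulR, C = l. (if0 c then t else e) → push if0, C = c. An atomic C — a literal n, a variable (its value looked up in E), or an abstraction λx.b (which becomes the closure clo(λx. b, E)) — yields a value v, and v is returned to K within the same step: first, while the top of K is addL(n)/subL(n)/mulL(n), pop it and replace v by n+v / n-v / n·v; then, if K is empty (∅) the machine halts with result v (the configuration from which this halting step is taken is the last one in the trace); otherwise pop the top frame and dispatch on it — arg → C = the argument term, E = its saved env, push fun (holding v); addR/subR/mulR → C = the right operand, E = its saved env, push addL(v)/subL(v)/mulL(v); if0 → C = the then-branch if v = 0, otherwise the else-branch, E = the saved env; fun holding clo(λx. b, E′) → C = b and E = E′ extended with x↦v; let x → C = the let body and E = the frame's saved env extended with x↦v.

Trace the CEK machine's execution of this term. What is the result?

Answer: 0

Derivation:
t=0: [C=((λv. ((λp. (-4 + v)) 1)) (4 * (-3 - -4))) | E=∅ | K=∅]
t=1: [C=(λv. ((λp. (-4 + v)) 1)) | E=∅ | K=[arg]]
t=2: [C=(4 * (-3 - -4)) | E=∅ | K=[fun]]
t=3: [C=4 | E=∅ | K=[mulR :: fun]]
t=4: [C=(-3 - -4) | E=∅ | K=[mulL(4) :: fun]]
t=5: [C=-3 | E=∅ | K=[subR :: mulL(4) :: fun]]
t=6: [C=-4 | E=∅ | K=[subL(-3) :: mulL(4) :: fun]]
t=7: [C=((λp. (-4 + v)) 1) | E={v↦4} | K=∅]
t=8: [C=(λp. (-4 + v)) | E={v↦4} | K=[arg]]
t=9: [C=1 | E={v↦4} | K=[fun]]
t=10: [C=(-4 + v) | E={p↦1, v↦4} | K=∅]
t=11: [C=-4 | E={p↦1, v↦4} | K=[addR]]
t=12: [C=v | E={p↦1, v↦4} | K=[addL(-4)]]
→ final value 0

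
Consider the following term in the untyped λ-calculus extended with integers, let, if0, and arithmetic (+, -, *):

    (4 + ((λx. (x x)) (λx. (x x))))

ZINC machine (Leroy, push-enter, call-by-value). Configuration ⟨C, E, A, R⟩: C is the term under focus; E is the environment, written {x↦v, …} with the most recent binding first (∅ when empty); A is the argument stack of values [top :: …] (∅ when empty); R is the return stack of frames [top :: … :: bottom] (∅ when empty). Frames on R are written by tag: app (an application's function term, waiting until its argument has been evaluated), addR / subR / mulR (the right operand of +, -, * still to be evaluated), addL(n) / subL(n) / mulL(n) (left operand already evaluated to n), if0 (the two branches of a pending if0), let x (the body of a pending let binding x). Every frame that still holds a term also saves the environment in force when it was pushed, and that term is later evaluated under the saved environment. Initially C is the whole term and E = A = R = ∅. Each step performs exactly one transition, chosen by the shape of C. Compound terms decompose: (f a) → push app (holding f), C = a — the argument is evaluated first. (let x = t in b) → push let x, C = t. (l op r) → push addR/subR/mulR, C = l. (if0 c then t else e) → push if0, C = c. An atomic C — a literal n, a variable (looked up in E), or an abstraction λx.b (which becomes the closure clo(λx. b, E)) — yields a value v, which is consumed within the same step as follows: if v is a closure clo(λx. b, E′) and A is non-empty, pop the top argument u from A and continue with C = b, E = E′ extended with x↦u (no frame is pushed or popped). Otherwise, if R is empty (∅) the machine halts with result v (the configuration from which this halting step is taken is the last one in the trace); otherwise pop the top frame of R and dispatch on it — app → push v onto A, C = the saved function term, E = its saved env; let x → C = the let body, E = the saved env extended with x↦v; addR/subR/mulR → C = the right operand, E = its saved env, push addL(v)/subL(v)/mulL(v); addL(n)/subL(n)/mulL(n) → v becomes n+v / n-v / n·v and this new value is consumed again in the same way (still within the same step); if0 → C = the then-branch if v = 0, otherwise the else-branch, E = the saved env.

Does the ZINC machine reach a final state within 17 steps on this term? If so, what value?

[0] ⟨C=(4 + ((λx. (x x)) (λx. (x x)))); E=∅; A=∅; R=∅⟩
[1] ⟨C=4; E=∅; A=∅; R=[addR]⟩
[2] ⟨C=((λx. (x x)) (λx. (x x))); E=∅; A=∅; R=[addL(4)]⟩
[3] ⟨C=(λx. (x x)); E=∅; A=∅; R=[app :: addL(4)]⟩
[4] ⟨C=(λx. (x x)); E=∅; A=[clo(λx. (x x), ∅)]; R=[addL(4)]⟩
[5] ⟨C=(x x); E={x↦clo(λx. (x x), ∅)}; A=∅; R=[addL(4)]⟩
[6] ⟨C=x; E={x↦clo(λx. (x x), ∅)}; A=∅; R=[app :: addL(4)]⟩
[7] ⟨C=x; E={x↦clo(λx. (x x), ∅)}; A=[clo(λx. (x x), ∅)]; R=[addL(4)]⟩
… configuration repeats with period 3 (steps 5–7 recur indefinitely) …

Answer: DIVERGES (no final state within 17 steps)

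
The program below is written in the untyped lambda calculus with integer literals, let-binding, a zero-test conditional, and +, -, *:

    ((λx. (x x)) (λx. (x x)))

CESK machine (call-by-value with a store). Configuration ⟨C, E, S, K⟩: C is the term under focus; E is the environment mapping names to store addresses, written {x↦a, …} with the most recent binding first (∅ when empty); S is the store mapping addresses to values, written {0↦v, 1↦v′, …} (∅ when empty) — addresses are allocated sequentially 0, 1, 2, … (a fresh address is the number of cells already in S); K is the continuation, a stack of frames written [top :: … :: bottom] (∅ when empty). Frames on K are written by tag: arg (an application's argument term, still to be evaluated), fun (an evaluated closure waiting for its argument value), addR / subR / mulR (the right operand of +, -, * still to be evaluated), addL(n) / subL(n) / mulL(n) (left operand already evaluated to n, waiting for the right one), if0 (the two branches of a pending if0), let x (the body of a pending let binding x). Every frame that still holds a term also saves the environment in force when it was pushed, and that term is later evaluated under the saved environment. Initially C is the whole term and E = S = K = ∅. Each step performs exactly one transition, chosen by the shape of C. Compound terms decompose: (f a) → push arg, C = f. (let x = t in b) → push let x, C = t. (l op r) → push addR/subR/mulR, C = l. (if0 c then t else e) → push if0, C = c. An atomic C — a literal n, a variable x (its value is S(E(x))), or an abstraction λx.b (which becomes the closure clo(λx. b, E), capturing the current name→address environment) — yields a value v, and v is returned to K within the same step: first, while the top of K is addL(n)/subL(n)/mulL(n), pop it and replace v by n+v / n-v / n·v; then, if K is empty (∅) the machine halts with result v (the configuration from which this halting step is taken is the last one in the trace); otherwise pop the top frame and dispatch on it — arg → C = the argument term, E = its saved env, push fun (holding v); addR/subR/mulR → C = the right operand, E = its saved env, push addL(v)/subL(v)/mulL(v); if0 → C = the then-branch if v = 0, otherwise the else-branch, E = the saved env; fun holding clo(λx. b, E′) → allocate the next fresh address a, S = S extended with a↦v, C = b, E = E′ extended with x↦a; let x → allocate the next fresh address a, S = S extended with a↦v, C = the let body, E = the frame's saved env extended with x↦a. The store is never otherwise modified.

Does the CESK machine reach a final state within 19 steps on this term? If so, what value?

[0] ⟨C=((λx. (x x)) (λx. (x x))); E=∅; S=∅; K=∅⟩
[1] ⟨C=(λx. (x x)); E=∅; S=∅; K=[arg]⟩
[2] ⟨C=(λx. (x x)); E=∅; S=∅; K=[fun]⟩
[3] ⟨C=(x x); E={x↦0}; S={0↦clo(λx. (x x), ∅)}; K=∅⟩
[4] ⟨C=x; E={x↦0}; S={0↦clo(λx. (x x), ∅)}; K=[arg]⟩
[5] ⟨C=x; E={x↦0}; S={0↦clo(λx. (x x), ∅)}; K=[fun]⟩
[6] ⟨C=(x x); E={x↦1}; S={0↦clo(λx. (x x), ∅), 1↦clo(λx. (x x), ∅)}; K=∅⟩
[7] ⟨C=x; E={x↦1}; S={0↦clo(λx. (x x), ∅), 1↦clo(λx. (x x), ∅)}; K=[arg]⟩
[8] ⟨C=x; E={x↦1}; S={0↦clo(λx. (x x), ∅), 1↦clo(λx. (x x), ∅)}; K=[fun]⟩
[9] ⟨C=(x x); E={x↦2}; S={0↦clo(λx. (x x), ∅), 1↦clo(λx. (x x), ∅), 2↦clo(λx. (x x), ∅)}; K=∅⟩
[10] ⟨C=x; E={x↦2}; S={0↦clo(λx. (x x), ∅), 1↦clo(λx. (x x), ∅), 2↦clo(λx. (x x), ∅)}; K=[arg]⟩
[11] ⟨C=x; E={x↦2}; S={0↦clo(λx. (x x), ∅), 1↦clo(λx. (x x), ∅), 2↦clo(λx. (x x), ∅)}; K=[fun]⟩
[12] ⟨C=(x x); E={x↦3}; S={0↦clo(λx. (x x), ∅), 1↦clo(λx. (x x), ∅), 2↦clo(λx. (x x), ∅), 3↦clo(λx. (x x), ∅)}; K=∅⟩
[13] ⟨C=x; E={x↦3}; S={0↦clo(λx. (x x), ∅), 1↦clo(λx. (x x), ∅), 2↦clo(λx. (x x), ∅), 3↦clo(λx. (x x), ∅)}; K=[arg]⟩
[14] ⟨C=x; E={x↦3}; S={0↦clo(λx. (x x), ∅), 1↦clo(λx. (x x), ∅), 2↦clo(λx. (x x), ∅), 3↦clo(λx. (x x), ∅)}; K=[fun]⟩
[15] ⟨C=(x x); E={x↦4}; S={0↦clo(λx. (x x), ∅), 1↦clo(λx. (x x), ∅), 2↦clo(λx. (x x), ∅), 3↦clo(λx. (x x), ∅), 4↦clo(λx. (x x), ∅)}; K=∅⟩
[16] ⟨C=x; E={x↦4}; S={0↦clo(λx. (x x), ∅), 1↦clo(λx. (x x), ∅), 2↦clo(λx. (x x), ∅), 3↦clo(λx. (x x), ∅), 4↦clo(λx. (x x), ∅)}; K=[arg]⟩
[17] ⟨C=x; E={x↦4}; S={0↦clo(λx. (x x), ∅), 1↦clo(λx. (x x), ∅), 2↦clo(λx. (x x), ∅), 3↦clo(λx. (x x), ∅), 4↦clo(λx. (x x), ∅)}; K=[fun]⟩
[18] ⟨C=(x x); E={x↦5}; S={0↦clo(λx. (x x), ∅), 1↦clo(λx. (x x), ∅), 2↦clo(λx. (x x), ∅), 3↦clo(λx. (x x), ∅), 4↦clo(λx. (x x), ∅), 5↦clo(λx. (x x), ∅)}; K=∅⟩
[19] ⟨C=x; E={x↦5}; S={0↦clo(λx. (x x), ∅), 1↦clo(λx. (x x), ∅), 2↦clo(λx. (x x), ∅), 3↦clo(λx. (x x), ∅), 4↦clo(λx. (x x), ∅), 5↦clo(λx. (x x), ∅)}; K=[arg]⟩
→ 19 transitions taken and the configuration is still not final: no result within 19 steps

Answer: DIVERGES (no final state within 19 steps)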